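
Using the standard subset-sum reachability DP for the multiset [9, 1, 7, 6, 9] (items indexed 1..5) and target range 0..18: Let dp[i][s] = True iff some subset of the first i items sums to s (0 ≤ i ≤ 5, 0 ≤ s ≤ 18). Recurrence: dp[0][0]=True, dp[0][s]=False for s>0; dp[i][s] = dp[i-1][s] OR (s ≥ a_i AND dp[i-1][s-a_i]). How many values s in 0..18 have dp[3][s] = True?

i\s   0   1   2   3   4   5   6   7   8   9  10  11  12  13  14  15  16  17  18
  0   T   F   F   F   F   F   F   F   F   F   F   F   F   F   F   F   F   F   F
  1   T   F   F   F   F   F   F   F   F   T   F   F   F   F   F   F   F   F   F
  2   T   T   F   F   F   F   F   F   F   T   T   F   F   F   F   F   F   F   F
  3   T   T   F   F   F   F   F   T   T   T   T   F   F   F   F   F   T   T   F
  4   T   T   F   F   F   F   T   T   T   T   T   F   F   T   T   T   T   T   F
  5   T   T   F   F   F   F   T   T   T   T   T   F   F   T   T   T   T   T   T

8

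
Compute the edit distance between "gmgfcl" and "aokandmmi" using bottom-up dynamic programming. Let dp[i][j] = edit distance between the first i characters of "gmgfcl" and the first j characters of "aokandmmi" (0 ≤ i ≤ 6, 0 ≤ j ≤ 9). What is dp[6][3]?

6

   ''  a  o  k  a  n  d  m  m  i
''  0  1  2  3  4  5  6  7  8  9
 g  1  1  2  3  4  5  6  7  8  9
 m  2  2  2  3  4  5  6  6  7  8
 g  3  3  3  3  4  5  6  7  7  8
 f  4  4  4  4  4  5  6  7  8  8
 c  5  5  5  5  5  5  6  7  8  9
 l  6  6  6  6  6  6  6  7  8  9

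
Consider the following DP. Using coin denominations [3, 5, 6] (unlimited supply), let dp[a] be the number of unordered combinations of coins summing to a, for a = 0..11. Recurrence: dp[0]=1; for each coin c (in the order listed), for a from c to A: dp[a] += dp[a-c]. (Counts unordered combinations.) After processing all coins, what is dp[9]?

2

after  coin     0     1     2     3     4     5     6     7     8     9    10    11
          3     1     0     0     1     0     0     1     0     0     1     0     0
          5     1     0     0     1     0     1     1     0     1     1     1     1
          6     1     0     0     1     0     1     2     0     1     2     1     2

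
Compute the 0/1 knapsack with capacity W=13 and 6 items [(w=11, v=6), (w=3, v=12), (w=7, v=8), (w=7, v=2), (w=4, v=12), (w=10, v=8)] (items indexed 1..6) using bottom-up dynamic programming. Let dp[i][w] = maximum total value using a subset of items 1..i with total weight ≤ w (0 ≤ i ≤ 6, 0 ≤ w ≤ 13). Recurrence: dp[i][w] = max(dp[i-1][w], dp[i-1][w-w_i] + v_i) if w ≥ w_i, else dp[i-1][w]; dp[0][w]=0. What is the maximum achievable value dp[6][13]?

24

i\w   0   1   2   3   4   5   6   7   8   9  10  11  12  13
  0   0   0   0   0   0   0   0   0   0   0   0   0   0   0
  1   0   0   0   0   0   0   0   0   0   0   0   6   6   6
  2   0   0   0  12  12  12  12  12  12  12  12  12  12  12
  3   0   0   0  12  12  12  12  12  12  12  20  20  20  20
  4   0   0   0  12  12  12  12  12  12  12  20  20  20  20
  5   0   0   0  12  12  12  12  24  24  24  24  24  24  24
  6   0   0   0  12  12  12  12  24  24  24  24  24  24  24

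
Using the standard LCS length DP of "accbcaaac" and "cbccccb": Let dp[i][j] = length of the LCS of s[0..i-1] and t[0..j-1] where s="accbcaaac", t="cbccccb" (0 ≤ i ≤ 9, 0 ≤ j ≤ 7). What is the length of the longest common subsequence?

   ''  c  b  c  c  c  c  b
''  0  0  0  0  0  0  0  0
 a  0  0  0  0  0  0  0  0
 c  0  1  1  1  1  1  1  1
 c  0  1  1  2  2  2  2  2
 b  0  1  2  2  2  2  2  3
 c  0  1  2  3  3  3  3  3
 a  0  1  2  3  3  3  3  3
 a  0  1  2  3  3  3  3  3
 a  0  1  2  3  3  3  3  3
 c  0  1  2  3  4  4  4  4

4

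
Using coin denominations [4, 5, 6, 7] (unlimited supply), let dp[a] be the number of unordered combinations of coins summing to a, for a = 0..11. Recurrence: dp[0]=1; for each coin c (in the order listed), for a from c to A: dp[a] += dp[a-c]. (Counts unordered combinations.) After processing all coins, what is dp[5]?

1

after  coin     0     1     2     3     4     5     6     7     8     9    10    11
          4     1     0     0     0     1     0     0     0     1     0     0     0
          5     1     0     0     0     1     1     0     0     1     1     1     0
          6     1     0     0     0     1     1     1     0     1     1     2     1
          7     1     0     0     0     1     1     1     1     1     1     2     2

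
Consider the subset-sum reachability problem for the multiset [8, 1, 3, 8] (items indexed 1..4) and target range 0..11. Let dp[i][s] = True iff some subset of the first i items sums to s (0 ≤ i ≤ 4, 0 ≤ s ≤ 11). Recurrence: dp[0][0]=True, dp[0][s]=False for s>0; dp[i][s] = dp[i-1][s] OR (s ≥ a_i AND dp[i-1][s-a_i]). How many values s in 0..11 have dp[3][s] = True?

7

i\s   0   1   2   3   4   5   6   7   8   9  10  11
  0   T   F   F   F   F   F   F   F   F   F   F   F
  1   T   F   F   F   F   F   F   F   T   F   F   F
  2   T   T   F   F   F   F   F   F   T   T   F   F
  3   T   T   F   T   T   F   F   F   T   T   F   T
  4   T   T   F   T   T   F   F   F   T   T   F   T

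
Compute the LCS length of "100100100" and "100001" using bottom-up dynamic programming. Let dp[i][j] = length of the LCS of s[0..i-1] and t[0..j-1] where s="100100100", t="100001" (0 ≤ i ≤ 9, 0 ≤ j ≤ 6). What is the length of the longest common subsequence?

   ''  1  0  0  0  0  1
''  0  0  0  0  0  0  0
 1  0  1  1  1  1  1  1
 0  0  1  2  2  2  2  2
 0  0  1  2  3  3  3  3
 1  0  1  2  3  3  3  4
 0  0  1  2  3  4  4  4
 0  0  1  2  3  4  5  5
 1  0  1  2  3  4  5  6
 0  0  1  2  3  4  5  6
 0  0  1  2  3  4  5  6

6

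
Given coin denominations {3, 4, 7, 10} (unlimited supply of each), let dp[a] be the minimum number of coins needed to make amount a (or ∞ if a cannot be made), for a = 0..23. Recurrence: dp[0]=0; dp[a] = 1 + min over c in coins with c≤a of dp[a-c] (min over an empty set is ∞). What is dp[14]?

 a  0  1  2  3  4  5  6  7  8  9 10 11 12 13 14 15 16 17 18 19 20 21 22 23
dp  0  -  -  1  1  -  2  1  2  3  1  2  3  2  2  3  3  2  3  4  2  3  4  3
(- denotes ∞ / unreachable)

2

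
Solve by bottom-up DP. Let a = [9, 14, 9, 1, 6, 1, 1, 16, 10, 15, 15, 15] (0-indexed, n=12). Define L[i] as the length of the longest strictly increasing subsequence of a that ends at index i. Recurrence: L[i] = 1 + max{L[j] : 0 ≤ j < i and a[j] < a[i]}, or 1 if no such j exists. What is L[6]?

1

   i    0    1    2    3    4    5    6    7    8    9   10   11
a[i]    9   14    9    1    6    1    1   16   10   15   15   15
L[i]    1    2    1    1    2    1    1    3    3    4    4    4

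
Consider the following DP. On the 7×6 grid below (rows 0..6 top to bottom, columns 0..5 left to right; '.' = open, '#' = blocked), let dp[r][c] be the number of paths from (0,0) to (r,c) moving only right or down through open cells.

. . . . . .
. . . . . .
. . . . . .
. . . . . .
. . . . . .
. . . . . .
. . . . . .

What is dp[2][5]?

r\c   0   1   2   3   4   5
  0   1   1   1   1   1   1
  1   1   2   3   4   5   6
  2   1   3   6  10  15  21
  3   1   4  10  20  35  56
  4   1   5  15  35  70 126
  5   1   6  21  56 126 252
  6   1   7  28  84 210 462

21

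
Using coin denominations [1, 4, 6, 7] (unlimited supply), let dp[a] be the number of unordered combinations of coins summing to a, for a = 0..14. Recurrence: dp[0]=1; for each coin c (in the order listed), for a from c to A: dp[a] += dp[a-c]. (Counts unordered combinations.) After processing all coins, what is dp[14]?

after  coin     0     1     2     3     4     5     6     7     8     9    10    11    12    13    14
          1     1     1     1     1     1     1     1     1     1     1     1     1     1     1     1
          4     1     1     1     1     2     2     2     2     3     3     3     3     4     4     4
          6     1     1     1     1     2     2     3     3     4     4     5     5     7     7     8
          7     1     1     1     1     2     2     3     4     5     5     6     7     9    10    12

12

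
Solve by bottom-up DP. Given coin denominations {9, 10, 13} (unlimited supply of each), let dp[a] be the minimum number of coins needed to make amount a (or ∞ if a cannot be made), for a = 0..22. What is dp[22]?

2

 a  0  1  2  3  4  5  6  7  8  9 10 11 12 13 14 15 16 17 18 19 20 21 22
dp  0  -  -  -  -  -  -  -  -  1  1  -  -  1  -  -  -  -  2  2  2  -  2
(- denotes ∞ / unreachable)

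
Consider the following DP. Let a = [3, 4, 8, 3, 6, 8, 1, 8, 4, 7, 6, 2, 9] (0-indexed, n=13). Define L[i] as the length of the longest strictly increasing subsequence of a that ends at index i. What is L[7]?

   i    0    1    2    3    4    5    6    7    8    9   10   11   12
a[i]    3    4    8    3    6    8    1    8    4    7    6    2    9
L[i]    1    2    3    1    3    4    1    4    2    4    3    2    5

4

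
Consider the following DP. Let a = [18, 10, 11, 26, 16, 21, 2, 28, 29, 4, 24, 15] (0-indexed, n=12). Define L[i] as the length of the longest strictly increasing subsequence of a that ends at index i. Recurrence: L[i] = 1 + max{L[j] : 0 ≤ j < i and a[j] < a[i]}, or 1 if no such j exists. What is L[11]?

   i    0    1    2    3    4    5    6    7    8    9   10   11
a[i]   18   10   11   26   16   21    2   28   29    4   24   15
L[i]    1    1    2    3    3    4    1    5    6    2    5    3

3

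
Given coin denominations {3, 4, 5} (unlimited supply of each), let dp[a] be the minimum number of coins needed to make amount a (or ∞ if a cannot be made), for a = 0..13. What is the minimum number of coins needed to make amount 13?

 a  0  1  2  3  4  5  6  7  8  9 10 11 12 13
dp  0  -  -  1  1  1  2  2  2  2  2  3  3  3
(- denotes ∞ / unreachable)

3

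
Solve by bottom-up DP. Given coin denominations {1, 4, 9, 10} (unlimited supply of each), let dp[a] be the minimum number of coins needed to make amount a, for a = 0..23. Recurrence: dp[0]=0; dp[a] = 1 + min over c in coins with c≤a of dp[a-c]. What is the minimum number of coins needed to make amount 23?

 a  0  1  2  3  4  5  6  7  8  9 10 11 12 13 14 15 16 17 18 19 20 21 22 23
dp  0  1  2  3  1  2  3  4  2  1  1  2  3  2  2  3  4  3  2  2  2  3  3  3

3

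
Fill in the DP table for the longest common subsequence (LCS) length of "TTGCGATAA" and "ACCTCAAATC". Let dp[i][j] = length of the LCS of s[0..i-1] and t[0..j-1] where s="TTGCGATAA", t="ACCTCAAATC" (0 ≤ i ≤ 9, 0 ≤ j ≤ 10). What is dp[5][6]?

2

   ''  A  C  C  T  C  A  A  A  T  C
''  0  0  0  0  0  0  0  0  0  0  0
 T  0  0  0  0  1  1  1  1  1  1  1
 T  0  0  0  0  1  1  1  1  1  2  2
 G  0  0  0  0  1  1  1  1  1  2  2
 C  0  0  1  1  1  2  2  2  2  2  3
 G  0  0  1  1  1  2  2  2  2  2  3
 A  0  1  1  1  1  2  3  3  3  3  3
 T  0  1  1  1  2  2  3  3  3  4  4
 A  0  1  1  1  2  2  3  4  4  4  4
 A  0  1  1  1  2  2  3  4  5  5  5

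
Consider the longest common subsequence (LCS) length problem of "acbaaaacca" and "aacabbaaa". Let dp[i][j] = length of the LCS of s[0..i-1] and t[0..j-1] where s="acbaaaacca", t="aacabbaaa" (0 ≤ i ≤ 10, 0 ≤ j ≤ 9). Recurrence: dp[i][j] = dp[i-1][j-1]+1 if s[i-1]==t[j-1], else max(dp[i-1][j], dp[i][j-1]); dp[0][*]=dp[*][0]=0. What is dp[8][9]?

6

   ''  a  a  c  a  b  b  a  a  a
''  0  0  0  0  0  0  0  0  0  0
 a  0  1  1  1  1  1  1  1  1  1
 c  0  1  1  2  2  2  2  2  2  2
 b  0  1  1  2  2  3  3  3  3  3
 a  0  1  2  2  3  3  3  4  4  4
 a  0  1  2  2  3  3  3  4  5  5
 a  0  1  2  2  3  3  3  4  5  6
 a  0  1  2  2  3  3  3  4  5  6
 c  0  1  2  3  3  3  3  4  5  6
 c  0  1  2  3  3  3  3  4  5  6
 a  0  1  2  3  4  4  4  4  5  6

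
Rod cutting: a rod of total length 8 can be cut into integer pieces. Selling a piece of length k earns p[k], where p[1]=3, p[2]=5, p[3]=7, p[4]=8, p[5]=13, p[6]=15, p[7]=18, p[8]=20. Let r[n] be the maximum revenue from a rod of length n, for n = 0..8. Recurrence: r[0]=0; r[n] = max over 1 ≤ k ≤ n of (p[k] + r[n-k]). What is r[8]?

24

   n    0    1    2    3    4    5    6    7    8
r[n]    0    3    6    9   12   15   18   21   24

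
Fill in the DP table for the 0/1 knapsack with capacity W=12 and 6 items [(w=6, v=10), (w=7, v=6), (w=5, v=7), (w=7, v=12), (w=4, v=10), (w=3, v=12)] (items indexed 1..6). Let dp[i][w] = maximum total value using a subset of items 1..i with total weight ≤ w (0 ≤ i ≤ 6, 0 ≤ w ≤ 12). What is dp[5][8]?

12

i\w   0   1   2   3   4   5   6   7   8   9  10  11  12
  0   0   0   0   0   0   0   0   0   0   0   0   0   0
  1   0   0   0   0   0   0  10  10  10  10  10  10  10
  2   0   0   0   0   0   0  10  10  10  10  10  10  10
  3   0   0   0   0   0   7  10  10  10  10  10  17  17
  4   0   0   0   0   0   7  10  12  12  12  12  17  19
  5   0   0   0   0  10  10  10  12  12  17  20  22  22
  6   0   0   0  12  12  12  12  22  22  22  24  24  29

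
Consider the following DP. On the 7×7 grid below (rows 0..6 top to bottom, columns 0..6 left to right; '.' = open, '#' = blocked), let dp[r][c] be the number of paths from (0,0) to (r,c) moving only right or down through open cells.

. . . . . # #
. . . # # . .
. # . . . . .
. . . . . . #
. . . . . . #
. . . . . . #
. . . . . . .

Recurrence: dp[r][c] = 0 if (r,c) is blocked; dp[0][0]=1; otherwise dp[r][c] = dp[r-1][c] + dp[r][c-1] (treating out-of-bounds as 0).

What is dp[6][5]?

r\c   0   1   2   3   4   5   6
  0   1   1   1   1   1   0   0
  1   1   2   3   0   0   0   0
  2   1   0   3   3   3   3   3
  3   1   1   4   7  10  13   0
  4   1   2   6  13  23  36   0
  5   1   3   9  22  45  81   0
  6   1   4  13  35  80 161 161

161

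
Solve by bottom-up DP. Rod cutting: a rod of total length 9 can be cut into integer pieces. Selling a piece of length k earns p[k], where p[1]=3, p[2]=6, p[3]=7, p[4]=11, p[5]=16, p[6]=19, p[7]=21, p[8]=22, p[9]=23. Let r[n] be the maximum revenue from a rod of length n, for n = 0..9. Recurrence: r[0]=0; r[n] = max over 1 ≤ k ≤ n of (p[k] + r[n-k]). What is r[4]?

12

   n    0    1    2    3    4    5    6    7    8    9
r[n]    0    3    6    9   12   16   19   22   25   28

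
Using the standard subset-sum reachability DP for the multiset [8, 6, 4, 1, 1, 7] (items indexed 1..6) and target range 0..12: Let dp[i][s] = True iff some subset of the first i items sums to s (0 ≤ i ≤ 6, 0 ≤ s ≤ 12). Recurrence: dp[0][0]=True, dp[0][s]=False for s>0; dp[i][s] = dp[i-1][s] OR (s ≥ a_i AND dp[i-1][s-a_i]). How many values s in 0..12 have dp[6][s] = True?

12

i\s   0   1   2   3   4   5   6   7   8   9  10  11  12
  0   T   F   F   F   F   F   F   F   F   F   F   F   F
  1   T   F   F   F   F   F   F   F   T   F   F   F   F
  2   T   F   F   F   F   F   T   F   T   F   F   F   F
  3   T   F   F   F   T   F   T   F   T   F   T   F   T
  4   T   T   F   F   T   T   T   T   T   T   T   T   T
  5   T   T   T   F   T   T   T   T   T   T   T   T   T
  6   T   T   T   F   T   T   T   T   T   T   T   T   T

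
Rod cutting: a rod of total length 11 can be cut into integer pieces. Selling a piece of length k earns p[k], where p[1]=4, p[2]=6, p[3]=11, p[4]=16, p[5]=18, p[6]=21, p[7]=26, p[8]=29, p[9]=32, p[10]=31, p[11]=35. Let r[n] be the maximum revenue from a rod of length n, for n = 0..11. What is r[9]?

   n    0    1    2    3    4    5    6    7    8    9   10   11
r[n]    0    4    8   12   16   20   24   28   32   36   40   44

36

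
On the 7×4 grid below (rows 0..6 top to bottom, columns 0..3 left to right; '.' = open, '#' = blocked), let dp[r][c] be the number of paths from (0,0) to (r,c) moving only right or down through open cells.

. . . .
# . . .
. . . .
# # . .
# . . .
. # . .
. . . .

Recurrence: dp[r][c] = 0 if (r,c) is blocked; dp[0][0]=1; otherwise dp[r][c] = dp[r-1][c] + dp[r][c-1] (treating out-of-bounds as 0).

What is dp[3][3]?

r\c   0   1   2   3
  0   1   1   1   1
  1   0   1   2   3
  2   0   1   3   6
  3   0   0   3   9
  4   0   0   3  12
  5   0   0   3  15
  6   0   0   3  18

9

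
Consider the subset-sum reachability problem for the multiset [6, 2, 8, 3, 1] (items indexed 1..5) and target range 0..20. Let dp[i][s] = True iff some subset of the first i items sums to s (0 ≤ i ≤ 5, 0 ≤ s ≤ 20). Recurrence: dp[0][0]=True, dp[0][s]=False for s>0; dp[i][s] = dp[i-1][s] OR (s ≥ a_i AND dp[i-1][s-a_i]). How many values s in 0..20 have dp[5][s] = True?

21

i\s   0   1   2   3   4   5   6   7   8   9  10  11  12  13  14  15  16  17  18  19  20
  0   T   F   F   F   F   F   F   F   F   F   F   F   F   F   F   F   F   F   F   F   F
  1   T   F   F   F   F   F   T   F   F   F   F   F   F   F   F   F   F   F   F   F   F
  2   T   F   T   F   F   F   T   F   T   F   F   F   F   F   F   F   F   F   F   F   F
  3   T   F   T   F   F   F   T   F   T   F   T   F   F   F   T   F   T   F   F   F   F
  4   T   F   T   T   F   T   T   F   T   T   T   T   F   T   T   F   T   T   F   T   F
  5   T   T   T   T   T   T   T   T   T   T   T   T   T   T   T   T   T   T   T   T   T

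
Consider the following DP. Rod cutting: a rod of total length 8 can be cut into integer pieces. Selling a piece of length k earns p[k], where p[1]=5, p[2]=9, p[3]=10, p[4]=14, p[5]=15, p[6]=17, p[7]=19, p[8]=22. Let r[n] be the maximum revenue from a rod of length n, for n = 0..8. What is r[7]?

   n    0    1    2    3    4    5    6    7    8
r[n]    0    5   10   15   20   25   30   35   40

35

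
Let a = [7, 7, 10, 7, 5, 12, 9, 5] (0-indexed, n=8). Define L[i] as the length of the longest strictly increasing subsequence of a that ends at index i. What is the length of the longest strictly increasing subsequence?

3

   i    0    1    2    3    4    5    6    7
a[i]    7    7   10    7    5   12    9    5
L[i]    1    1    2    1    1    3    2    1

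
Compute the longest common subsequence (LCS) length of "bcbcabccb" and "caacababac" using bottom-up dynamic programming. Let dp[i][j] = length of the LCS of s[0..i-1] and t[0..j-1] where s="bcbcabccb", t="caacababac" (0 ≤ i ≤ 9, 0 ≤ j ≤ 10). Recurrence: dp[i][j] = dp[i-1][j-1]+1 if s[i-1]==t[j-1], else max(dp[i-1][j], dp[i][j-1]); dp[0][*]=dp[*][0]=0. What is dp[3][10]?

2

   ''  c  a  a  c  a  b  a  b  a  c
''  0  0  0  0  0  0  0  0  0  0  0
 b  0  0  0  0  0  0  1  1  1  1  1
 c  0  1  1  1  1  1  1  1  1  1  2
 b  0  1  1  1  1  1  2  2  2  2  2
 c  0  1  1  1  2  2  2  2  2  2  3
 a  0  1  2  2  2  3  3  3  3  3  3
 b  0  1  2  2  2  3  4  4  4  4  4
 c  0  1  2  2  3  3  4  4  4  4  5
 c  0  1  2  2  3  3  4  4  4  4  5
 b  0  1  2  2  3  3  4  4  5  5  5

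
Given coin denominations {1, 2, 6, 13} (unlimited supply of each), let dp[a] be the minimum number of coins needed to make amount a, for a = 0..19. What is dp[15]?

 a  0  1  2  3  4  5  6  7  8  9 10 11 12 13 14 15 16 17 18 19
dp  0  1  1  2  2  3  1  2  2  3  3  4  2  1  2  2  3  3  3  2

2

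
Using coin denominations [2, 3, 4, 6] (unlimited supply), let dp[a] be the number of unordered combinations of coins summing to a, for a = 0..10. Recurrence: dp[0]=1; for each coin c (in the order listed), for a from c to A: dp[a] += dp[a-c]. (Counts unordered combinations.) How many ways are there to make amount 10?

7

after  coin     0     1     2     3     4     5     6     7     8     9    10
          2     1     0     1     0     1     0     1     0     1     0     1
          3     1     0     1     1     1     1     2     1     2     2     2
          4     1     0     1     1     2     1     3     2     4     3     5
          6     1     0     1     1     2     1     4     2     5     4     7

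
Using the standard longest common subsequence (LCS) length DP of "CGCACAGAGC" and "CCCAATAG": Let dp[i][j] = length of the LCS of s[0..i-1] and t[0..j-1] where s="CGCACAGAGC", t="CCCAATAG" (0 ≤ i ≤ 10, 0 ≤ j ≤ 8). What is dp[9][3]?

3

   ''  C  C  C  A  A  T  A  G
''  0  0  0  0  0  0  0  0  0
 C  0  1  1  1  1  1  1  1  1
 G  0  1  1  1  1  1  1  1  2
 C  0  1  2  2  2  2  2  2  2
 A  0  1  2  2  3  3  3  3  3
 C  0  1  2  3  3  3  3  3  3
 A  0  1  2  3  4  4  4  4  4
 G  0  1  2  3  4  4  4  4  5
 A  0  1  2  3  4  5  5  5  5
 G  0  1  2  3  4  5  5  5  6
 C  0  1  2  3  4  5  5  5  6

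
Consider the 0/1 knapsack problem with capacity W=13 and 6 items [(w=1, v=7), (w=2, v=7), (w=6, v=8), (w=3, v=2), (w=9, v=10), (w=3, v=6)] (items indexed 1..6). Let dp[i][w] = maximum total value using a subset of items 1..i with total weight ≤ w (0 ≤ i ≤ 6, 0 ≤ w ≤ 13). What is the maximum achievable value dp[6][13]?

i\w   0   1   2   3   4   5   6   7   8   9  10  11  12  13
  0   0   0   0   0   0   0   0   0   0   0   0   0   0   0
  1   0   7   7   7   7   7   7   7   7   7   7   7   7   7
  2   0   7   7  14  14  14  14  14  14  14  14  14  14  14
  3   0   7   7  14  14  14  14  15  15  22  22  22  22  22
  4   0   7   7  14  14  14  16  16  16  22  22  22  24  24
  5   0   7   7  14  14  14  16  16  16  22  22  22  24  24
  6   0   7   7  14  14  14  20  20  20  22  22  22  28  28

28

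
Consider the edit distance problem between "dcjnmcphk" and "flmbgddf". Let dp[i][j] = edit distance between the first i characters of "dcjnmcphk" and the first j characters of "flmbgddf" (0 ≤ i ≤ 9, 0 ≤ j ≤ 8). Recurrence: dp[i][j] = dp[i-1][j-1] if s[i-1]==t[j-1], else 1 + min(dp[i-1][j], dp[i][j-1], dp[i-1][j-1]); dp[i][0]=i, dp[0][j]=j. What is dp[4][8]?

   ''  f  l  m  b  g  d  d  f
''  0  1  2  3  4  5  6  7  8
 d  1  1  2  3  4  5  5  6  7
 c  2  2  2  3  4  5  6  6  7
 j  3  3  3  3  4  5  6  7  7
 n  4  4  4  4  4  5  6  7  8
 m  5  5  5  4  5  5  6  7  8
 c  6  6  6  5  5  6  6  7  8
 p  7  7  7  6  6  6  7  7  8
 h  8  8  8  7  7  7  7  8  8
 k  9  9  9  8  8  8  8  8  9

8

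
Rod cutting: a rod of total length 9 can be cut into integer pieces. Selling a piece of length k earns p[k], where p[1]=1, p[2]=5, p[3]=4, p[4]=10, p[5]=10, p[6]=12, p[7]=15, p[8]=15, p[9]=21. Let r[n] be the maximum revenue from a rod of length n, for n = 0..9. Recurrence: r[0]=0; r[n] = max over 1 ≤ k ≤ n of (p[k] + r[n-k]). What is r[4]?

   n    0    1    2    3    4    5    6    7    8    9
r[n]    0    1    5    6   10   11   15   16   20   21

10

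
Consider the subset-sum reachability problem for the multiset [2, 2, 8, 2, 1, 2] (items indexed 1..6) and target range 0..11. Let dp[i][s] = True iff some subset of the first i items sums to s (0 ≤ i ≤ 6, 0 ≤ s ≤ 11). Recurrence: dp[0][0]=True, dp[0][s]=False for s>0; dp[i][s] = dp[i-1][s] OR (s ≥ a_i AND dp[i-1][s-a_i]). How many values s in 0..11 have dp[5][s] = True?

i\s   0   1   2   3   4   5   6   7   8   9  10  11
  0   T   F   F   F   F   F   F   F   F   F   F   F
  1   T   F   T   F   F   F   F   F   F   F   F   F
  2   T   F   T   F   T   F   F   F   F   F   F   F
  3   T   F   T   F   T   F   F   F   T   F   T   F
  4   T   F   T   F   T   F   T   F   T   F   T   F
  5   T   T   T   T   T   T   T   T   T   T   T   T
  6   T   T   T   T   T   T   T   T   T   T   T   T

12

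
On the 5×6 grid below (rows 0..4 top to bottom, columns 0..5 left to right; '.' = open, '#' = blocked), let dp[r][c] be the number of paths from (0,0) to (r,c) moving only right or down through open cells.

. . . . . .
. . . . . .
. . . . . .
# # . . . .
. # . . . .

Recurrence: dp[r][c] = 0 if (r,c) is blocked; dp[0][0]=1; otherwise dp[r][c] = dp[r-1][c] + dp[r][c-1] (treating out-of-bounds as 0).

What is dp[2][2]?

r\c   0   1   2   3   4   5
  0   1   1   1   1   1   1
  1   1   2   3   4   5   6
  2   1   3   6  10  15  21
  3   0   0   6  16  31  52
  4   0   0   6  22  53 105

6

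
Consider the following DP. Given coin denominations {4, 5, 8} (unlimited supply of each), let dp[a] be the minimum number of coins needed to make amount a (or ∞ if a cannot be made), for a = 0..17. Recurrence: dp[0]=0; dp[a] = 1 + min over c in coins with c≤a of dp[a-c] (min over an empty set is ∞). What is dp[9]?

 a  0  1  2  3  4  5  6  7  8  9 10 11 12 13 14 15 16 17
dp  0  -  -  -  1  1  -  -  1  2  2  -  2  2  3  3  2  3
(- denotes ∞ / unreachable)

2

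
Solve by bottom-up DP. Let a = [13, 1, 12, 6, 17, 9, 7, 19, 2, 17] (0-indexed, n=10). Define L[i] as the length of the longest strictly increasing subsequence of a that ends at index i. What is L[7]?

4

   i    0    1    2    3    4    5    6    7    8    9
a[i]   13    1   12    6   17    9    7   19    2   17
L[i]    1    1    2    2    3    3    3    4    2    4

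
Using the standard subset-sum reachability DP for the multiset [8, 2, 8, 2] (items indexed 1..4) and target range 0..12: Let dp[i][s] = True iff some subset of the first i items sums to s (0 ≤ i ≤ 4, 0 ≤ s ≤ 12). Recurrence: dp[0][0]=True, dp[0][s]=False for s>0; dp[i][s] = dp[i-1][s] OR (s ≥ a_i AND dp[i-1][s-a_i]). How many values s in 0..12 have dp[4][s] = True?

i\s   0   1   2   3   4   5   6   7   8   9  10  11  12
  0   T   F   F   F   F   F   F   F   F   F   F   F   F
  1   T   F   F   F   F   F   F   F   T   F   F   F   F
  2   T   F   T   F   F   F   F   F   T   F   T   F   F
  3   T   F   T   F   F   F   F   F   T   F   T   F   F
  4   T   F   T   F   T   F   F   F   T   F   T   F   T

6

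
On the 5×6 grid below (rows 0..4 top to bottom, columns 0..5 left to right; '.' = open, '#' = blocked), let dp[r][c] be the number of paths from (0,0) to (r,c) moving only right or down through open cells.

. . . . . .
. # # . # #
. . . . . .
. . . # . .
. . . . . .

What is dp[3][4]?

2

r\c   0   1   2   3   4   5
  0   1   1   1   1   1   1
  1   1   0   0   1   0   0
  2   1   1   1   2   2   2
  3   1   2   3   0   2   4
  4   1   3   6   6   8  12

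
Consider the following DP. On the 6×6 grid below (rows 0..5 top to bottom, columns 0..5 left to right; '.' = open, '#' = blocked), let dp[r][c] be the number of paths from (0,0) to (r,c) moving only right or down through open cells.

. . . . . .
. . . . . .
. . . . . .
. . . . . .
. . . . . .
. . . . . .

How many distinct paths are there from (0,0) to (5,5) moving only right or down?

252

r\c   0   1   2   3   4   5
  0   1   1   1   1   1   1
  1   1   2   3   4   5   6
  2   1   3   6  10  15  21
  3   1   4  10  20  35  56
  4   1   5  15  35  70 126
  5   1   6  21  56 126 252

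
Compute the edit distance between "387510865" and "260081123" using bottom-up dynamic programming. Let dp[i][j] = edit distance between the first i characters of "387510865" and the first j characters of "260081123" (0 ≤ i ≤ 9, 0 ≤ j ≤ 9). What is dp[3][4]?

   ''  2  6  0  0  8  1  1  2  3
''  0  1  2  3  4  5  6  7  8  9
 3  1  1  2  3  4  5  6  7  8  8
 8  2  2  2  3  4  4  5  6  7  8
 7  3  3  3  3  4  5  5  6  7  8
 5  4  4  4  4  4  5  6  6  7  8
 1  5  5  5  5  5  5  5  6  7  8
 0  6  6  6  5  5  6  6  6  7  8
 8  7  7  7  6  6  5  6  7  7  8
 6  8  8  7  7  7  6  6  7  8  8
 5  9  9  8  8  8  7  7  7  8  9

4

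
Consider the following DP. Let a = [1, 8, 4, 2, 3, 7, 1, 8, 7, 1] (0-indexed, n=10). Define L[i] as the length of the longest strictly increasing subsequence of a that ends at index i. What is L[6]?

1

   i    0    1    2    3    4    5    6    7    8    9
a[i]    1    8    4    2    3    7    1    8    7    1
L[i]    1    2    2    2    3    4    1    5    4    1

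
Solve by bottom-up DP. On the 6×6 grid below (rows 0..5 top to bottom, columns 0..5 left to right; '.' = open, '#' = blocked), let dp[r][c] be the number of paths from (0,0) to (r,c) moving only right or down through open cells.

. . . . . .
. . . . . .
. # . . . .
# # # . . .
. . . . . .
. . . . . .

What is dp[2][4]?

12

r\c   0   1   2   3   4   5
  0   1   1   1   1   1   1
  1   1   2   3   4   5   6
  2   1   0   3   7  12  18
  3   0   0   0   7  19  37
  4   0   0   0   7  26  63
  5   0   0   0   7  33  96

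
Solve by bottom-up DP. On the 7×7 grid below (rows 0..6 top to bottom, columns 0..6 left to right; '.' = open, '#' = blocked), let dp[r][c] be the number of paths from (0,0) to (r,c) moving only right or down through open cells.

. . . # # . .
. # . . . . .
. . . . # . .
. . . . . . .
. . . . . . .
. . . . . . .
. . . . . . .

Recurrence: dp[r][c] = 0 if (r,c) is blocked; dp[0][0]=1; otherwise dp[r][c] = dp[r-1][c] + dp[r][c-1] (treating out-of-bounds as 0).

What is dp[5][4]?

46

r\c   0   1   2   3   4   5   6
  0   1   1   1   0   0   0   0
  1   1   0   1   1   1   1   1
  2   1   1   2   3   0   1   2
  3   1   2   4   7   7   8  10
  4   1   3   7  14  21  29  39
  5   1   4  11  25  46  75 114
  6   1   5  16  41  87 162 276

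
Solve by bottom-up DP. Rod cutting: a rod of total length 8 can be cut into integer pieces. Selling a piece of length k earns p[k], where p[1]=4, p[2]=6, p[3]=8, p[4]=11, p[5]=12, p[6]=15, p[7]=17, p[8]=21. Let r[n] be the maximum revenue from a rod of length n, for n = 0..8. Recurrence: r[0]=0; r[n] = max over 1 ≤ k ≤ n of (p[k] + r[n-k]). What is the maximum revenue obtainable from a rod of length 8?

   n    0    1    2    3    4    5    6    7    8
r[n]    0    4    8   12   16   20   24   28   32

32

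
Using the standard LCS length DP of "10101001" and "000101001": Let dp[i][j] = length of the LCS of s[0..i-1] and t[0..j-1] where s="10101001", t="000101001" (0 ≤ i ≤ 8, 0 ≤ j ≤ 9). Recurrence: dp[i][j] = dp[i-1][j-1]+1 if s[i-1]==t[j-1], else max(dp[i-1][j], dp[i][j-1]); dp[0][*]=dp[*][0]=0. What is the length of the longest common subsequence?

   ''  0  0  0  1  0  1  0  0  1
''  0  0  0  0  0  0  0  0  0  0
 1  0  0  0  0  1  1  1  1  1  1
 0  0  1  1  1  1  2  2  2  2  2
 1  0  1  1  1  2  2  3  3  3  3
 0  0  1  2  2  2  3  3  4  4  4
 1  0  1  2  2  3  3  4  4  4  5
 0  0  1  2  3  3  4  4  5  5  5
 0  0  1  2  3  3  4  4  5  6  6
 1  0  1  2  3  4  4  5  5  6  7

7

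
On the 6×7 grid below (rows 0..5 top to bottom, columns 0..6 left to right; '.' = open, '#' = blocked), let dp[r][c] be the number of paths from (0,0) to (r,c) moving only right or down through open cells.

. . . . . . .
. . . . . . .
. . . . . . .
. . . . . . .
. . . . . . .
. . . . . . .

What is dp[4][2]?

15

r\c   0   1   2   3   4   5   6
  0   1   1   1   1   1   1   1
  1   1   2   3   4   5   6   7
  2   1   3   6  10  15  21  28
  3   1   4  10  20  35  56  84
  4   1   5  15  35  70 126 210
  5   1   6  21  56 126 252 462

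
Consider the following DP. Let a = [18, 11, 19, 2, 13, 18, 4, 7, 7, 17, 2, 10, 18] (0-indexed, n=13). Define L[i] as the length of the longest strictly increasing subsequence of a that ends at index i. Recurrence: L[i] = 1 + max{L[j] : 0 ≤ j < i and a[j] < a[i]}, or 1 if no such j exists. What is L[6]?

   i    0    1    2    3    4    5    6    7    8    9   10   11   12
a[i]   18   11   19    2   13   18    4    7    7   17    2   10   18
L[i]    1    1    2    1    2    3    2    3    3    4    1    4    5

2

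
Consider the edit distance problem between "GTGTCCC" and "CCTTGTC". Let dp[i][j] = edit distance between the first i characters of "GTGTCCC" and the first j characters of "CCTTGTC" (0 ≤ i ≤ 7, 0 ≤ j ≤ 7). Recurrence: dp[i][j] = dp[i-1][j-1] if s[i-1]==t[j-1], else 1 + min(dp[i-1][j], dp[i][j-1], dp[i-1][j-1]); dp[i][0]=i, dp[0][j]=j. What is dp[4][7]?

4

   ''  C  C  T  T  G  T  C
''  0  1  2  3  4  5  6  7
 G  1  1  2  3  4  4  5  6
 T  2  2  2  2  3  4  4  5
 G  3  3  3  3  3  3  4  5
 T  4  4  4  3  3  4  3  4
 C  5  4  4  4  4  4  4  3
 C  6  5  4  5  5  5  5  4
 C  7  6  5  5  6  6  6  5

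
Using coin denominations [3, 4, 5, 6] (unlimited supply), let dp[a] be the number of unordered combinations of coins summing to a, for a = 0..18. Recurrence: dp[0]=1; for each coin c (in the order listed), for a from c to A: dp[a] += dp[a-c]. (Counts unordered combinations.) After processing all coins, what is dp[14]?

after  coin     0     1     2     3     4     5     6     7     8     9    10    11    12    13    14    15    16    17    18
          3     1     0     0     1     0     0     1     0     0     1     0     0     1     0     0     1     0     0     1
          4     1     0     0     1     1     0     1     1     1     1     1     1     2     1     1     2     2     1     2
          5     1     0     0     1     1     1     1     1     2     2     2     2     3     3     3     4     4     4     5
          6     1     0     0     1     1     1     2     1     2     3     3     3     5     4     5     7     7     7    10

5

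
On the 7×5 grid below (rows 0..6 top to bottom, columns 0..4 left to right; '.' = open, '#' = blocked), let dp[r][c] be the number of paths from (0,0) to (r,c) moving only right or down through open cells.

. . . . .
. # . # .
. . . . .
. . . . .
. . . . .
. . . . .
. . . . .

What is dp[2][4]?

3

r\c   0   1   2   3   4
  0   1   1   1   1   1
  1   1   0   1   0   1
  2   1   1   2   2   3
  3   1   2   4   6   9
  4   1   3   7  13  22
  5   1   4  11  24  46
  6   1   5  16  40  86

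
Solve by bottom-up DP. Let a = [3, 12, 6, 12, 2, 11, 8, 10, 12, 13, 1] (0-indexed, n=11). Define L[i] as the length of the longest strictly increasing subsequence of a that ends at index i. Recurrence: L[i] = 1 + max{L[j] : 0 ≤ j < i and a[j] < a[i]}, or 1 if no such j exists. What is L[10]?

1

   i    0    1    2    3    4    5    6    7    8    9   10
a[i]    3   12    6   12    2   11    8   10   12   13    1
L[i]    1    2    2    3    1    3    3    4    5    6    1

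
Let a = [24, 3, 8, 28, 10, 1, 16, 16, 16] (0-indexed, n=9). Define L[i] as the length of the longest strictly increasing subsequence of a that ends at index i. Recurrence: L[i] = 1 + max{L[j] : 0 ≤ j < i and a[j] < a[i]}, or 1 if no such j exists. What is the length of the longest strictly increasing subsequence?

4

   i    0    1    2    3    4    5    6    7    8
a[i]   24    3    8   28   10    1   16   16   16
L[i]    1    1    2    3    3    1    4    4    4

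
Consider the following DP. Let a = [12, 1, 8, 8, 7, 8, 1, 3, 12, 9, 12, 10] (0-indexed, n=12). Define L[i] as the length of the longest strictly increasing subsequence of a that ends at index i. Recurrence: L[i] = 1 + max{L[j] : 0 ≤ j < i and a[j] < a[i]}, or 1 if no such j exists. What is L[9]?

   i    0    1    2    3    4    5    6    7    8    9   10   11
a[i]   12    1    8    8    7    8    1    3   12    9   12   10
L[i]    1    1    2    2    2    3    1    2    4    4    5    5

4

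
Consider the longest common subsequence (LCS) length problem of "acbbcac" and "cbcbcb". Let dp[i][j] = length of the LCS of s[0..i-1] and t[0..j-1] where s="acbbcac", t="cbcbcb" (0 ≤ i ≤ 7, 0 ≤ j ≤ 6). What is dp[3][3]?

   ''  c  b  c  b  c  b
''  0  0  0  0  0  0  0
 a  0  0  0  0  0  0  0
 c  0  1  1  1  1  1  1
 b  0  1  2  2  2  2  2
 b  0  1  2  2  3  3  3
 c  0  1  2  3  3  4  4
 a  0  1  2  3  3  4  4
 c  0  1  2  3  3  4  4

2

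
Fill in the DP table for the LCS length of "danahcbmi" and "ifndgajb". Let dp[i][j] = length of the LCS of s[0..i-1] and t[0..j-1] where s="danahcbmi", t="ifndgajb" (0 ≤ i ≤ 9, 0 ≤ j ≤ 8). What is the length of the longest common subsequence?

3

   ''  i  f  n  d  g  a  j  b
''  0  0  0  0  0  0  0  0  0
 d  0  0  0  0  1  1  1  1  1
 a  0  0  0  0  1  1  2  2  2
 n  0  0  0  1  1  1  2  2  2
 a  0  0  0  1  1  1  2  2  2
 h  0  0  0  1  1  1  2  2  2
 c  0  0  0  1  1  1  2  2  2
 b  0  0  0  1  1  1  2  2  3
 m  0  0  0  1  1  1  2  2  3
 i  0  1  1  1  1  1  2  2  3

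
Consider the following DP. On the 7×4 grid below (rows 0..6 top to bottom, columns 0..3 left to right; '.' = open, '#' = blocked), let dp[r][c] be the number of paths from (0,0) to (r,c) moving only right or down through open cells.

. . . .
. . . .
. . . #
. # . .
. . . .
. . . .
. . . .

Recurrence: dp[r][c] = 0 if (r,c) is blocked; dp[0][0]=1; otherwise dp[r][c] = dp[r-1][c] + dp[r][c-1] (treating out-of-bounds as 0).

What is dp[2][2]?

r\c   0   1   2   3
  0   1   1   1   1
  1   1   2   3   4
  2   1   3   6   0
  3   1   0   6   6
  4   1   1   7  13
  5   1   2   9  22
  6   1   3  12  34

6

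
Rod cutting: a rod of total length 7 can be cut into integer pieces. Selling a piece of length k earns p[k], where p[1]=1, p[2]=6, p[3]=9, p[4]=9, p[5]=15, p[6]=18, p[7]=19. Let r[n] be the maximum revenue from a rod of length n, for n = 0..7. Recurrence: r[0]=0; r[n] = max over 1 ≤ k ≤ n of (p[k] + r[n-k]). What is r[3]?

9

   n    0    1    2    3    4    5    6    7
r[n]    0    1    6    9   12   15   18   21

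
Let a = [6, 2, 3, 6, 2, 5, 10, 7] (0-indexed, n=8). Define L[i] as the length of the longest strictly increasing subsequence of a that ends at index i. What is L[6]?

   i    0    1    2    3    4    5    6    7
a[i]    6    2    3    6    2    5   10    7
L[i]    1    1    2    3    1    3    4    4

4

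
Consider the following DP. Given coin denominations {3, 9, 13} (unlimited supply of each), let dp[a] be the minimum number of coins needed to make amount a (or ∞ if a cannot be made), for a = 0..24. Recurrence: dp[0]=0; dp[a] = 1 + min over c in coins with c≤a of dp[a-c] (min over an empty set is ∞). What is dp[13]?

1

 a  0  1  2  3  4  5  6  7  8  9 10 11 12 13 14 15 16 17 18 19 20 21 22 23 24
dp  0  -  -  1  -  -  2  -  -  1  -  -  2  1  -  3  2  -  2  3  -  3  2  -  4
(- denotes ∞ / unreachable)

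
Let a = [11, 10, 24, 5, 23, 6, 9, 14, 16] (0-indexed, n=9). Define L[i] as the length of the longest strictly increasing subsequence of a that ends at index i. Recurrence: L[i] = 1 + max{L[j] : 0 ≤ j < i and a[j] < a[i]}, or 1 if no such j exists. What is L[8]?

   i    0    1    2    3    4    5    6    7    8
a[i]   11   10   24    5   23    6    9   14   16
L[i]    1    1    2    1    2    2    3    4    5

5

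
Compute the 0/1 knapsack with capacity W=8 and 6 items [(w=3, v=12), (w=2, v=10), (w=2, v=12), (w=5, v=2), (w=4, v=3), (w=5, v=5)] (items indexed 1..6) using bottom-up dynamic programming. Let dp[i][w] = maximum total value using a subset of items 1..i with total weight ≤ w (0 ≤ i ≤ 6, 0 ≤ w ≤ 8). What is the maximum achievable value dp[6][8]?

i\w   0   1   2   3   4   5   6   7   8
  0   0   0   0   0   0   0   0   0   0
  1   0   0   0  12  12  12  12  12  12
  2   0   0  10  12  12  22  22  22  22
  3   0   0  12  12  22  24  24  34  34
  4   0   0  12  12  22  24  24  34  34
  5   0   0  12  12  22  24  24  34  34
  6   0   0  12  12  22  24  24  34  34

34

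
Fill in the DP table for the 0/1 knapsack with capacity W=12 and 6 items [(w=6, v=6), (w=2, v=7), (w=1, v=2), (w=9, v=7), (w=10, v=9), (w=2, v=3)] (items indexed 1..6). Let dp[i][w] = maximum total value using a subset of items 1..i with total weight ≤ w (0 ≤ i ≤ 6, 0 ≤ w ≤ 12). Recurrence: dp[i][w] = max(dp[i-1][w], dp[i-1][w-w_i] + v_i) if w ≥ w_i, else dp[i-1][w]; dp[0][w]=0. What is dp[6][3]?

i\w   0   1   2   3   4   5   6   7   8   9  10  11  12
  0   0   0   0   0   0   0   0   0   0   0   0   0   0
  1   0   0   0   0   0   0   6   6   6   6   6   6   6
  2   0   0   7   7   7   7   7   7  13  13  13  13  13
  3   0   2   7   9   9   9   9   9  13  15  15  15  15
  4   0   2   7   9   9   9   9   9  13  15  15  15  16
  5   0   2   7   9   9   9   9   9  13  15  15  15  16
  6   0   2   7   9  10  12  12  12  13  15  16  18  18

9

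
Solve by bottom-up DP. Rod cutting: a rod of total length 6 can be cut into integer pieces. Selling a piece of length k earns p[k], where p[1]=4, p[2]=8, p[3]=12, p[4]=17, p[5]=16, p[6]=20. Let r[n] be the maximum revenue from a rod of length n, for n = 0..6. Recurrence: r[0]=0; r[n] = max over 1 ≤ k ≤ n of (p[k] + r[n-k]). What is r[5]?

   n    0    1    2    3    4    5    6
r[n]    0    4    8   12   17   21   25

21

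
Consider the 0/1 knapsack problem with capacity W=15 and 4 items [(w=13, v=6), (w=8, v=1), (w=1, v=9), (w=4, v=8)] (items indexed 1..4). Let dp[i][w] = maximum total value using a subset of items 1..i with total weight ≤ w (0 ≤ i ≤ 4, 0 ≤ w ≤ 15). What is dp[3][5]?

i\w   0   1   2   3   4   5   6   7   8   9  10  11  12  13  14  15
  0   0   0   0   0   0   0   0   0   0   0   0   0   0   0   0   0
  1   0   0   0   0   0   0   0   0   0   0   0   0   0   6   6   6
  2   0   0   0   0   0   0   0   0   1   1   1   1   1   6   6   6
  3   0   9   9   9   9   9   9   9   9  10  10  10  10  10  15  15
  4   0   9   9   9   9  17  17  17  17  17  17  17  17  18  18  18

9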